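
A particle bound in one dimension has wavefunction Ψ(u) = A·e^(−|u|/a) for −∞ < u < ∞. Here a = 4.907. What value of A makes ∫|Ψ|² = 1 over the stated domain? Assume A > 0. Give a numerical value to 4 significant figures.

A ≈ 0.4514

Normalization requires ∫|Ψ|² du = 1, integrated from −∞ to ∞.
The integral (without the A² prefactor) comes out to a.
Substituting a = 4.907 gives A² = 0.20379, so A = 0.45143.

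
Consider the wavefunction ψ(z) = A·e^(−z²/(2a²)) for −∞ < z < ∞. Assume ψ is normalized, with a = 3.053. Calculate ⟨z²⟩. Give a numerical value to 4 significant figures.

⟨z²⟩ = ∫ z^2 |ψ|² dz over the full domain.
With ∫_{−∞}^{∞} z^(2m) e^(−αz²) dz = (2m−1)!!·√π / (2^m α^(m+1/2)), the ratio of the moment integral to the normalization integral gives ⟨z²⟩ = a^2/2.
With a = 3.053, ⟨z^2⟩ = 4.6604.

⟨z^2⟩ ≈ 4.660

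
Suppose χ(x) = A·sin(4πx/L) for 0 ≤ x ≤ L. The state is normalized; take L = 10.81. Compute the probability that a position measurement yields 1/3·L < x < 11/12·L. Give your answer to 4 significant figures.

|χ|² is the probability density, so P = ∫_{1/3·L}^{11/12·L} |χ|² dx.
Since A² = 1/(L/2), this is the region integral divided by the full normalization integral.
Substituting u = x/L, A² and the length scale cancel in the ratio: P = ∫_{1/3}^{11/12} sin(4·π·u)^2 du / ∫_{0}^{1} sin(4·π·u)^2 du.
An antiderivative of sin(4·π·u)^2 is u/2 - sin(4·π·u)·cos(4·π·u)/(8·π); evaluating from 1/3 to 11/12 gives √(3)/(16·π) + 7/24, while the full integral is 1/2.
The result is P = √(3)/(8·π) + 7/12.

P ≈ 0.6522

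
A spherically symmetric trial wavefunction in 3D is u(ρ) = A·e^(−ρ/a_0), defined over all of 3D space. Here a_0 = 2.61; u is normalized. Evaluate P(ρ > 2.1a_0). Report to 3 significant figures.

With dV = 4πρ²dρ, the probability is ∫|u|² dV over ρ > 2.1a_0.
A² is fixed by ∫₀^∞ 4πρ²|u|² dρ = 1, i.e. A² = (π·a_0^3)^(−1).
Let t = ρ/a_0; then A², 4π and the length scale all cancel, so P = ∫_{2.1}^{∞} t^2·e^(-2·t) dt ÷ ∫_{0}^{∞} t^2·e^(-2·t) dt.
Using ∫ t^2·e^(-2·t) dt = -(2·t^2 + 2·t + 1)·e^(-2·t)/4, the numerator is 701·e^(-21/5)/200 and the denominator is 1/4.
This evaluates to P = 0.2102.

P ≈ 0.210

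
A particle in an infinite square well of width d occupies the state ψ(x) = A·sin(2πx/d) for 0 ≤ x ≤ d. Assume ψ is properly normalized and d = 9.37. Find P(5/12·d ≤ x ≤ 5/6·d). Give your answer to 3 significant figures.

The probability is P = ∫ |ψ|² dx over [5/12·d, 5/6·d].
The normalization integral ∫|ψ|²dx over the whole domain equals d/2·A², and A² cancels in the ratio.
Substituting u = x/d, A² and the length scale cancel in the ratio: P = ∫_{5/12}^{5/6} sin(2·π·u)^2 du / ∫_{0}^{1} sin(2·π·u)^2 du.
An antiderivative of sin(2·π·u)^2 is u/2 - sin(4·π·u)/(8·π); evaluating from 5/12 to 5/6 gives 5/24, while the full integral is 1/2.
The result is P = 5/12.

P ≈ 0.417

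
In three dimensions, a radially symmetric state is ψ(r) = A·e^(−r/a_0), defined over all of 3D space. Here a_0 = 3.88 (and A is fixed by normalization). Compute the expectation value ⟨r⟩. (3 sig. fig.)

⟨r⟩ ≈ 5.82

⟨r⟩ = ∫ r |ψ|² 4πr² dr over the full domain.
With ∫₀^∞ r^3 e^(−αr) dr = 3!/α^4, the ratio of the moment integral to the normalization integral gives ⟨r⟩ = 3·a_0/2.
With a_0 = 3.88, ⟨r⟩ = 5.820.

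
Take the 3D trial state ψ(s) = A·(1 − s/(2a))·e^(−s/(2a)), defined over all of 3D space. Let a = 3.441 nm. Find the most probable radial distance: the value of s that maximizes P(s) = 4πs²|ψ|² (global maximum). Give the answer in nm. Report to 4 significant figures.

Differentiate P(s) = 4πs²|ψ|² with respect to s and set to zero.
This gives s = a·(√(5) + 3).
With a = 3.441, the most probable radial distance is 18.017 nm.

s ≈ 18.02 nm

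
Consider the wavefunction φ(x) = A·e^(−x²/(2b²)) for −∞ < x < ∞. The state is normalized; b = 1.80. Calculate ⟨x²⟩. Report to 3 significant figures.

By definition ⟨x²⟩ = ∫ x^2 |φ(x)|² dx.
Since the A² factors cancel between numerator and denominator, ⟨x²⟩ = b^2/2.
Putting b = 1.80 gives 1.620.

⟨x^2⟩ ≈ 1.62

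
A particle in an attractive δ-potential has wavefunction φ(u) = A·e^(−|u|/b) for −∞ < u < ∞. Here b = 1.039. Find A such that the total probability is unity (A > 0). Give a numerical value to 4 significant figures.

The normalization condition is ∫|φ|² du = 1 from −∞ to ∞.
Carrying out the integral gives A² · b.
Setting this equal to 1 gives A² = 1/(b).
With b = 1.039: A² = 0.96246 and A = 0.98105.

A ≈ 0.9811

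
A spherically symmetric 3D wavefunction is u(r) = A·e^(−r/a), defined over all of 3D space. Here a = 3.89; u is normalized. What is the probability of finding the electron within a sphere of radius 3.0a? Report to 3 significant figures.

P ≈ 0.938

P = ∫ |u|² 4πr² dr over r ≤ 3.0a.
The full normalization integral is A²·[π·a^3] = 1, fixing A².
Let t = r/a; then A², 4π and the length scale all cancel, so P = ∫_{0}^{3.0} t^2·e^(-2·t) dt ÷ ∫_{0}^{∞} t^2·e^(-2·t) dt.
With ∫ t^2·e^(-2·t) dt = -(2·t^2 + 2·t + 1)·e^(-2·t)/4 + C, the region integral is 1/4 - 25·e^(-6)/4 and the full one is 1/4.
Taking the ratio yields P = 0.9380.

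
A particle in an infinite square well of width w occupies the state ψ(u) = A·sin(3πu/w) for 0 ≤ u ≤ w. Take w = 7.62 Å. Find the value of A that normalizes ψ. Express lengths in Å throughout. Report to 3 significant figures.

Require ∫ |ψ|² du = 1 over the whole domain.
Using sin²θ = (1 − cos 2θ)/2, ∫|ψ|² du = A²·(w/2).
With w = 7.62: A² = 0.2625 and A = 0.5123.

A ≈ 0.512 Å^(-1/2)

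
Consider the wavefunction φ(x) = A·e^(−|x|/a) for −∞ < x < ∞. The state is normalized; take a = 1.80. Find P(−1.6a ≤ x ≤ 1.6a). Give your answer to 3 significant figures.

P ≈ 0.959

The probability is P = ∫ |φ|² dx over [−1.6a, 1.6a].
Since A² = 1/(a), this is the region integral divided by the full normalization integral.
By symmetry take twice the x ≥ 0 contribution in numerator and denominator; the 2's cancel. Let u = x/a; then A² and the length scale cancel, so P = ∫_{0}^{1.6} e^(-2·u) du ÷ ∫_{0}^{∞} e^(-2·u) du.
Using ∫ e^(-2·u) du = -e^(-2·u)/2, the numerator is 1/2 - e^(-16/5)/2 and the denominator is 1/2.
This works out to P = 0.9592.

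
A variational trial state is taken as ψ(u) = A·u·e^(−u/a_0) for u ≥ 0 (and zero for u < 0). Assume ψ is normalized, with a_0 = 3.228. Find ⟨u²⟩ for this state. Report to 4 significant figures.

⟨u^2⟩ ≈ 31.26

⟨u²⟩ = ∫ u^2 |ψ|² du over the full domain.
The ratio of the moment integral to the normalization integral gives ⟨u²⟩ = 3·a_0^2.
Putting a_0 = 3.228 gives 31.260.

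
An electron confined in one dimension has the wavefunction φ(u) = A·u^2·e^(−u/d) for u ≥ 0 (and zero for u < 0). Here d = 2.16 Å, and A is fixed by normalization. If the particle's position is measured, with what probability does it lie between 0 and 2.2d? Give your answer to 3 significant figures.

The probability is P = ∫ |φ|² du over [0, 2.2d].
With A² fixed by ∫|φ|² = 1, i.e. A² = (3·d^5/4)^(−1), substitute and integrate.
Substituting t = u/d, A² and the length scale cancel in the ratio: P = ∫_{0}^{2.2} t^4·e^(-2·t) dt / ∫_{0}^{∞} t^4·e^(-2·t) dt.
Using ∫ t^4·e^(-2·t) dt = -(t^4/2 + t^3 + 3·t^2/2 + 3·t/2 + 3/4)·e^(-2·t), the numerator is ≈ 0.33661 and the denominator is 3/4.
The result is P = 0.4488.

P ≈ 0.449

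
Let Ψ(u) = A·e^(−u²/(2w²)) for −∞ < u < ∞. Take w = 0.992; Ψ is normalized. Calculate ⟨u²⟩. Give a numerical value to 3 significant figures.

⟨u²⟩ = ∫ u^2 |Ψ|² du over the full domain.
Using the Gaussian integral ∫_{−∞}^{∞} e^(−αu²) du = √(π/α), since the A² factors cancel between numerator and denominator, ⟨u²⟩ = w^2/2.
Putting w = 0.992 gives 0.4920.

⟨u^2⟩ ≈ 0.492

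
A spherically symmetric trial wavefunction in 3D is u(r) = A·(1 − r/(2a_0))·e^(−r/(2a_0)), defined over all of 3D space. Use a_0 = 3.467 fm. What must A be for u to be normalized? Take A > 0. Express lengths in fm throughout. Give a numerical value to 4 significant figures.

The normalization condition is ∫|u|² 4πr² dr = 1 from 0 to ∞.
In 3D with spherical symmetry the volume element is 4πr² dr.
Using ∫₀^∞ rⁿ e^(−αr) dr = n!/αⁿ⁺¹, ∫|u|² 4πr² dr = A²·(8·π·a_0^3).
Setting this equal to 1 gives A² = 1/(8·π·a_0^3).
With a_0 = 3.467: A² = 0.00095477 and A = 0.030899.

A ≈ 0.03090 fm^(-3/2)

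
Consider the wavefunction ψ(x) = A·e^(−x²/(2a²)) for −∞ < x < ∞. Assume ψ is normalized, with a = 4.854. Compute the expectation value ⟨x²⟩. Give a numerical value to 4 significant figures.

⟨x^2⟩ ≈ 11.78

The expectation value is the |ψ|²-weighted average of x^2: ∫ x^2|ψ|² dx.
Using the Gaussian integral ∫_{−∞}^{∞} e^(−αx²) dx = √(π/α), evaluating both integrals, ⟨x²⟩ = a^2/2.
With a = 4.854, ⟨x^2⟩ = 11.781.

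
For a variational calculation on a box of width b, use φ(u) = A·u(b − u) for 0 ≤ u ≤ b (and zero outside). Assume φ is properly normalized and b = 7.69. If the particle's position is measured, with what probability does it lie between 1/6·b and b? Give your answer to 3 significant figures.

P ≈ 0.965

|φ|² is the probability density, so P = ∫_{1/6·b}^{b} |φ|² du.
Since A² = 1/(b^5/30), this is the region integral divided by the full normalization integral.
Let t = u/b; then A² and the length scale cancel, so P = ∫_{1/6}^{1} t^2·(1 - t)^2 dt ÷ ∫_{0}^{1} t^2·(1 - t)^2 dt.
An antiderivative of t^2·(1 - t)^2 is t^3·(6·t^2 - 15·t + 10)/30; evaluating from 1/6 to 1 gives 125/3888, while the full integral is 1/30.
This works out to P = 625/648.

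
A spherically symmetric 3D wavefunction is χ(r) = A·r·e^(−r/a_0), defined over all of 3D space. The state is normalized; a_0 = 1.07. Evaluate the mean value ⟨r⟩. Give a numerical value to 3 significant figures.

⟨r⟩ ≈ 2.68

⟨r⟩ = ∫ r |χ|² 4πr² dr over the full domain.
With ∫₀^∞ r^5 e^(−αr) dr = 5!/α^6, evaluating both integrals, ⟨r⟩ = 5·a_0/2.
With a_0 = 1.07, ⟨r⟩ = 2.675.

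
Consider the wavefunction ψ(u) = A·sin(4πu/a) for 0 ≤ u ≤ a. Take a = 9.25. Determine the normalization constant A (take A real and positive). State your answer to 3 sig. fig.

A ≈ 0.465

Normalization requires ∫|ψ|² du = 1, integrated from 0 to a.
With ∫₀^a sin²(nπu/a) du = a/2, the integral (without the A² prefactor) comes out to a/2.
Hence A² = 1/[a/2].
With a = 9.25: A² = 0.2162 and A = 0.4650.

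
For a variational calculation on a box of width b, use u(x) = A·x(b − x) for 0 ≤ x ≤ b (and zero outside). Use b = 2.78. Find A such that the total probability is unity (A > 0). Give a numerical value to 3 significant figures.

A ≈ 0.425

We need A² ∫|f|² dx = 1, taking the integral from 0 to b.
Expanding the polynomial and integrating term by term, the integral (without the A² prefactor) comes out to b^5/30.
Setting this equal to 1 gives A² = 1/(b^5/30).
Substituting b = 2.78 gives A² = 0.1807, so A = 0.4251.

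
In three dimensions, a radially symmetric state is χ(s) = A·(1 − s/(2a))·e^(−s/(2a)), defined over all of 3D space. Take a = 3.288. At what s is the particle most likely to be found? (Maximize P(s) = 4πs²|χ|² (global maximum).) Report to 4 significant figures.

s ≈ 17.22

Set d/ds [P(s) = 4πs²|χ|²] = 0 and solve for s > 0.
This gives s = a·(√(5) + 3).
With a = 3.288, the most probable radial distance is 17.216.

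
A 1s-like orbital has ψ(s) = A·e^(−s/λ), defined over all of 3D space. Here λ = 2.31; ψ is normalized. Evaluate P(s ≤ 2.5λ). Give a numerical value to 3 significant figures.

With dV = 4πs²ds, the probability is ∫|ψ|² dV over s ≤ 2.5λ.
The full normalization integral is A²·[π·λ^3] = 1, fixing A².
Let u = s/λ; then A², 4π and the length scale all cancel, so P = ∫_{0}^{2.5} u^2·e^(-2·u) du ÷ ∫_{0}^{∞} u^2·e^(-2·u) du.
With ∫ u^2·e^(-2·u) du = -(2·u^2 + 2·u + 1)·e^(-2·u)/4 + C, the region integral is 1/4 - 37·e^(-5)/8 and the full one is 1/4.
The region integral divided by the full integral gives P = 0.8753.

P ≈ 0.875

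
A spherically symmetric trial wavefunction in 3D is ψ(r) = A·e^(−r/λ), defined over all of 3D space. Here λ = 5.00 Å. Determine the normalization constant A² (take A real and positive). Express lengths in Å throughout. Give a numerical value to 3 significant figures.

A^2 ≈ 0.00255 Å^(-3)

Normalization requires ∫|ψ|² 4πr² dr = 1, integrated from 0 to ∞.
Recall ∫₀^∞ r^m e^(−r/β) dr = m!·β^(m+1), carrying out the integral gives A² · π·λ^3.
Setting this equal to 1 gives A² = 1/(π·λ^3).
With λ = 5.00: A² = 0.002546 and A = 0.05046.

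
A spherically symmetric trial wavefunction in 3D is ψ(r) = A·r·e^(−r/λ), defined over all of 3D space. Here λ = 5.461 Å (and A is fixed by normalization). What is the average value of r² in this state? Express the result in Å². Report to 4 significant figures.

⟨r^2⟩ ≈ 223.7 Å^2

By definition ⟨r²⟩ = ∫ r^2 |ψ(r)|² 4πr² dr.
Since the A² factors cancel between numerator and denominator, ⟨r²⟩ = 15·λ^2/2.
Putting λ = 5.461 gives 223.67.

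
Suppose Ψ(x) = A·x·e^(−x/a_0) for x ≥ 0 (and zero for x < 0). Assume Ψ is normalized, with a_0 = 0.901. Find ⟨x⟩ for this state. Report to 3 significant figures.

By definition ⟨x⟩ = ∫ x |Ψ(x)|² dx.
Using ∫₀^∞ xⁿ e^(−αx) dx = n!/αⁿ⁺¹, evaluating both integrals, ⟨x⟩ = 3·a_0/2.
Putting a_0 = 0.901 gives 1.352.

⟨x⟩ ≈ 1.35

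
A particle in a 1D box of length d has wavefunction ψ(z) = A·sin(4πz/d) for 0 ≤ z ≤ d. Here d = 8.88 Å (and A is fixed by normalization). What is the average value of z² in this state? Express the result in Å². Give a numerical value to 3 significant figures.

⟨z^2⟩ ≈ 26.0 Å^2

The expectation value is the |ψ|²-weighted average of z^2: ∫ z^2|ψ|² dz.
With ∫₀^d sin²(nπz/d) dz = d/2, since the A² factors cancel between numerator and denominator, ⟨z²⟩ = -d^2/(32·π^2) + d^2/3.
Putting d = 8.88 gives 26.04.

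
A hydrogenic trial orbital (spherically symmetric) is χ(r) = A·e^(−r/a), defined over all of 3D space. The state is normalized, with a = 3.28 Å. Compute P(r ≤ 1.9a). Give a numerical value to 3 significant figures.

P ≈ 0.731

Integrate the radial probability density 4πr²|χ|² over r ≤ 1.9a.
The full normalization integral is A²·[π·a^3] = 1, fixing A².
In terms of u = r/a (A², 4π and the length scale all cancel between numerator and denominator), P = [∫_{0}^{1.9} u^2·e^(-2·u) du] / [∫_{0}^{∞} u^2·e^(-2·u) du].
Using ∫ u^2·e^(-2·u) du = -(2·u^2 + 2·u + 1)·e^(-2·u)/4, the numerator is 1/4 - 601·e^(-19/5)/200 and the denominator is 1/4.
The region integral divided by the full integral gives P = 0.7311.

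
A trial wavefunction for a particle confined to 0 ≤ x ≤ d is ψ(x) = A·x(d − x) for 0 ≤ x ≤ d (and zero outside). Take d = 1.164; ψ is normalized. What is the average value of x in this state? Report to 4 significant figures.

⟨x⟩ ≈ 0.5820

The expectation value is the |ψ|²-weighted average of x: ∫ x|ψ|² dx.
Since the A² factors cancel between numerator and denominator, ⟨x⟩ = d/2.
Putting d = 1.164 gives 0.58200.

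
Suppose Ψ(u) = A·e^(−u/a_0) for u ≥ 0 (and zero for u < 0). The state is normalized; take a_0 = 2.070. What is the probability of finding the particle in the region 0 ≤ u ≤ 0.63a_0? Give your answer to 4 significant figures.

P = ∫_{0}^{0.63a_0} |Ψ(u)|² du.
The normalization integral ∫|Ψ|²du over the whole domain equals a_0/2·A², and A² cancels in the ratio.
Substituting t = u/a_0, A² and the length scale cancel in the ratio: P = ∫_{0}^{0.63} e^(-2·t) dt / ∫_{0}^{∞} e^(-2·t) dt.
An antiderivative of e^(-2·t) is -e^(-2·t)/2; evaluating from 0 to 0.63 gives 1/2 - e^(-63/50)/2, while the full integral is 1/2.
The result is P = 0.71635.

P ≈ 0.7163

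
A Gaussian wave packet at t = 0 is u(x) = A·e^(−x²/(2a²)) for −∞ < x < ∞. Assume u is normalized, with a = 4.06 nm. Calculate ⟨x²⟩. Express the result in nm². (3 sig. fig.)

⟨x^2⟩ ≈ 8.24 nm^2

⟨x²⟩ = ∫ x^2 |u|² dx over the full domain.
Since the A² factors cancel between numerator and denominator, ⟨x²⟩ = a^2/2.
Putting a = 4.06 gives 8.242.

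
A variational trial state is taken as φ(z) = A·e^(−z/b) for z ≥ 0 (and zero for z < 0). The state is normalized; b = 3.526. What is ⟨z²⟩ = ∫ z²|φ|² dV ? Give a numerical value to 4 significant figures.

⟨z^2⟩ ≈ 6.216

By definition ⟨z²⟩ = ∫ z^2 |φ(z)|² dz.
With ∫₀^∞ z^2 e^(−αz) dz = 2!/α^3, the ratio of the moment integral to the normalization integral gives ⟨z²⟩ = b^2/2.
Putting b = 3.526 gives 6.2163.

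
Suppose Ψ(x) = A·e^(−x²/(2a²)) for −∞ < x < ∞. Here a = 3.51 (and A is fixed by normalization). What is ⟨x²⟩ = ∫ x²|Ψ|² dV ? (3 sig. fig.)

By definition ⟨x²⟩ = ∫ x^2 |Ψ(x)|² dx.
With ∫_{−∞}^{∞} x^(2m) e^(−αx²) dx = (2m−1)!!·√π / (2^m α^(m+1/2)), since the A² factors cancel between numerator and denominator, ⟨x²⟩ = a^2/2.
With a = 3.51, ⟨x^2⟩ = 6.160.

⟨x^2⟩ ≈ 6.16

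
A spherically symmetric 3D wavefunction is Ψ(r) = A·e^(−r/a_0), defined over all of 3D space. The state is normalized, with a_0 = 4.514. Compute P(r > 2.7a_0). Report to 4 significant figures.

P = ∫ |Ψ|² 4πr² dr over r > 2.7a_0.
Normalization gives A² = 1/(π·a_0^3).
Let u = r/a_0; then A², 4π and the length scale all cancel, so P = ∫_{2.7}^{∞} u^2·e^(-2·u) du ÷ ∫_{0}^{∞} u^2·e^(-2·u) du.
An antiderivative of u^2·e^(-2·u) is -(2·u^2 + 2·u + 1)·e^(-2·u)/4; evaluating from 2.7 to ∞ gives 1049·e^(-27/5)/200, while the full integral is 1/4.
The region integral divided by the full integral gives P = 0.094758.

P ≈ 0.09476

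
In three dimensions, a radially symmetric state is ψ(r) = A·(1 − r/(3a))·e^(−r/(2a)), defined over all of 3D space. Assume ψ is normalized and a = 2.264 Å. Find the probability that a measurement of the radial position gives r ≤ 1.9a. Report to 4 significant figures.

P ≈ 0.3134

With dV = 4πr²dr, the probability is ∫|ψ|² dV over r ≤ 1.9a.
A² is fixed by ∫₀^∞ 4πr²|ψ|² dr = 1, i.e. A² = (8·π·a^3/3)^(−1).
Substituting u = r/a, A², 4π and the length scale all cancel in the ratio: P = ∫_{0}^{1.9} u^2·(1 - u/3)^2·e^(-u) du / ∫_{0}^{∞} u^2·(1 - u/3)^2·e^(-u) du.
Using ∫ u^2·(1 - u/3)^2·e^(-u) du = (-u^4 + 2·u^3 - 3·u^2 - 6·u - 6)·e^(-u)/9, the numerator is ≈ 0.208919 and the denominator is 2/3.
Taking the ratio yields P = 0.31338.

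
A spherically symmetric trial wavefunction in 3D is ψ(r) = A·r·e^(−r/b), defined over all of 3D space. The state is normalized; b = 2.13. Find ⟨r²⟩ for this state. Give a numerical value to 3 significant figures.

⟨r^2⟩ ≈ 34.0

The expectation value is the |ψ|²-weighted average of r^2: ∫ r^2|ψ|² 4πr² dr.
The ratio of the moment integral to the normalization integral gives ⟨r²⟩ = 15·b^2/2.
Putting b = 2.13 gives 34.03.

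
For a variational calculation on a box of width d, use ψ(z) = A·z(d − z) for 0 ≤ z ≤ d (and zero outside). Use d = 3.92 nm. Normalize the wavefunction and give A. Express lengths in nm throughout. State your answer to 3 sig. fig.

Require ∫ |ψ|² dz = 1 over the whole domain.
Expanding the polynomial and integrating term by term, carrying out the integral gives A² · d^5/30.
So A² = (d^5/30)^(−1).
With d = 3.92: A² = 0.03241 and A = 0.1800.

A ≈ 0.180 nm^(-5/2)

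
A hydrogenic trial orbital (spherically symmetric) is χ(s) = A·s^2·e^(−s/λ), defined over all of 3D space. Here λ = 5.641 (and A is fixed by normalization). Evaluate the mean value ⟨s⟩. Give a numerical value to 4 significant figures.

⟨s⟩ ≈ 19.74

⟨s⟩ = ∫ s |χ|² 4πs² ds over the full domain.
The ratio of the moment integral to the normalization integral gives ⟨s⟩ = 7·λ/2.
With λ = 5.641, ⟨s⟩ = 19.744.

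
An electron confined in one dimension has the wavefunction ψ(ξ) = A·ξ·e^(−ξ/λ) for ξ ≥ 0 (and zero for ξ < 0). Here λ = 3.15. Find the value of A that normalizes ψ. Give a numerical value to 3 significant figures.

Require ∫ |ψ|² dξ = 1 over the whole domain.
Recall ∫₀^∞ ξ^m e^(−ξ/β) dξ = m!·β^(m+1), ∫|ψ|² dξ = A²·(λ^3/4).
So A² = (λ^3/4)^(−1).
Plugging in λ = 3.15 yields A = 0.3577.

A ≈ 0.358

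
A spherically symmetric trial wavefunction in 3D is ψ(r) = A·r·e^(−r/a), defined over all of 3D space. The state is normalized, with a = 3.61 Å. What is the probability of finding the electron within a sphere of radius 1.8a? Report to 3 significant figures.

P ≈ 0.294

P = ∫ |ψ|² 4πr² dr over r ≤ 1.8a.
A² is fixed by ∫₀^∞ 4πr²|ψ|² dr = 1, i.e. A² = (3·π·a^5)^(−1).
In terms of u = r/a (A², 4π and the length scale all cancel between numerator and denominator), P = [∫_{0}^{1.8} u^4·e^(-2·u) du] / [∫_{0}^{∞} u^4·e^(-2·u) du].
An antiderivative of u^4·e^(-2·u) is -(u^4/2 + u^3 + 3·u^2/2 + 3·u/2 + 3/4)·e^(-2·u); evaluating from 0 to 1.8 gives ≈ 0.22017, while the full integral is 3/4.
Taking the ratio yields P = 0.2936.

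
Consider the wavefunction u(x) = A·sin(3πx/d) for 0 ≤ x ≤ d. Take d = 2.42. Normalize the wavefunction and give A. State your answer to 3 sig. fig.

A ≈ 0.909

We need A² ∫|f|² dx = 1, taking the integral from 0 to d.
Carrying out the integral gives A² · d/2.
So A² = (d/2)^(−1).
Plugging in d = 2.42 yields A = 0.9091.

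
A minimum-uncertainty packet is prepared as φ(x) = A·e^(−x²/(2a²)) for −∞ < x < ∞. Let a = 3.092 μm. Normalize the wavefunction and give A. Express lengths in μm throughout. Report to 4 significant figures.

Normalization requires ∫|φ|² dx = 1, integrated from −∞ to ∞.
The integral (without the A² prefactor) comes out to √(π)·a.
Substituting a = 3.092 gives A² = 0.18247, so A = 0.42716.

A ≈ 0.4272 μm^(-1/2)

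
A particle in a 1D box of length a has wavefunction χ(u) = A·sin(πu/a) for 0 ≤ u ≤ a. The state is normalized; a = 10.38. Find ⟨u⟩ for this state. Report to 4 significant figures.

The expectation value is the |χ|²-weighted average of u: ∫ u|χ|² du.
Using sin²θ = (1 − cos 2θ)/2, since the A² factors cancel between numerator and denominator, ⟨u⟩ = a/2.
Putting a = 10.38 gives 5.1900.

⟨u⟩ ≈ 5.190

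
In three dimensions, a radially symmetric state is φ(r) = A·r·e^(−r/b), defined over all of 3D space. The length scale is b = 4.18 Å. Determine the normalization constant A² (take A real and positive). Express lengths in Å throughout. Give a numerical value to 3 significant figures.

We need A² ∫|f|² 4πr² dr = 1, taking the integral from 0 to ∞.
In 3D with spherical symmetry the volume element is 4πr² dr.
∫|φ|² 4πr² dr = A²·(3·π·b^5).
With b = 4.18: A² = 0.00008315 and A = 0.009119.

A^2 ≈ 0.0000831 Å^(-5)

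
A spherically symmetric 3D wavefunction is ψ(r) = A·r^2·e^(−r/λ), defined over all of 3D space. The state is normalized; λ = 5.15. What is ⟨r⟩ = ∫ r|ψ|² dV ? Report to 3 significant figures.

⟨r⟩ = ∫ r |ψ|² 4πr² dr over the full domain.
Evaluating both integrals, ⟨r⟩ = 7·λ/2.
With λ = 5.15, ⟨r⟩ = 18.03.

⟨r⟩ ≈ 18.0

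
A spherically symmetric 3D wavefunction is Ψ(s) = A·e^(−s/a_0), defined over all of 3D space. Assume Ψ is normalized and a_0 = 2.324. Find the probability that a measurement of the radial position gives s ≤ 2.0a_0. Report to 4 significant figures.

P ≈ 0.7619

With dV = 4πs²ds, the probability is ∫|Ψ|² dV over s ≤ 2.0a_0.
The full normalization integral is A²·[π·a_0^3] = 1, fixing A².
In terms of u = s/a_0 (A², 4π and the length scale all cancel between numerator and denominator), P = [∫_{0}^{2.0} u^2·e^(-2·u) du] / [∫_{0}^{∞} u^2·e^(-2·u) du].
With ∫ u^2·e^(-2·u) du = -(2·u^2 + 2·u + 1)·e^(-2·u)/4 + C, the region integral is 1/4 - 13·e^(-4)/4 and the full one is 1/4.
Taking the ratio yields P = 0.76190.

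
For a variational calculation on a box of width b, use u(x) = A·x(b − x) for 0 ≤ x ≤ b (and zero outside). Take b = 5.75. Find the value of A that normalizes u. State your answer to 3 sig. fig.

A ≈ 0.0691

Normalization requires ∫|u|² dx = 1, integrated from 0 to b.
Expanding the polynomial and integrating term by term, carrying out the integral gives A² · b^5/30.
Setting this equal to 1 gives A² = 1/(b^5/30).
With b = 5.75: A² = 0.004773 and A = 0.06909.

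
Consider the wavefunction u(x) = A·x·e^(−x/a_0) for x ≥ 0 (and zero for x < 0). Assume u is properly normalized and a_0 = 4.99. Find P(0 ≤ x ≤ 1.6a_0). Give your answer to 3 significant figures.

The probability is P = ∫ |u|² dx over [0, 1.6a_0].
Since A² = 1/(a_0^3/4), this is the region integral divided by the full normalization integral.
Let t = x/a_0; then A² and the length scale cancel, so P = ∫_{0}^{1.6} t^2·e^(-2·t) dt ÷ ∫_{0}^{∞} t^2·e^(-2·t) dt.
Using ∫ t^2·e^(-2·t) dt = -(2·t^2 + 2·t + 1)·e^(-2·t)/4, the numerator is 1/4 - 233·e^(-16/5)/100 and the denominator is 1/4.
This works out to P = 0.6201.

P ≈ 0.620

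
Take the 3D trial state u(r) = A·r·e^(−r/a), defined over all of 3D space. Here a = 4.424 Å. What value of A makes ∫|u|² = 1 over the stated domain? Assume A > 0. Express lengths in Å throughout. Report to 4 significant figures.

A ≈ 0.007913 Å^(-5/2)

The normalization condition is ∫|u|² 4πr² dr = 1 from 0 to ∞.
In 3D with spherical symmetry the volume element is 4πr² dr.
With u = A·r·e^(−r/a), the integral evaluates to A²·[3·π·a^5].
So A² = (3·π·a^5)^(−1).
Plugging in a = 4.424 yields A = 0.0079127.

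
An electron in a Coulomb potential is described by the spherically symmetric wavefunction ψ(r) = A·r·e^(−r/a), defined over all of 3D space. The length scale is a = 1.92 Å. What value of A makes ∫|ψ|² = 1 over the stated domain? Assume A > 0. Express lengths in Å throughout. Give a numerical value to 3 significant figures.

The normalization condition is ∫|ψ|² 4πr² dr = 1 from 0 to ∞.
(Spherical symmetry: dV = 4πr² dr.)
The integral (without the A² prefactor) comes out to 3·π·a^5.
With a = 1.92: A² = 0.004067 and A = 0.06377.

A ≈ 0.0638 Å^(-5/2)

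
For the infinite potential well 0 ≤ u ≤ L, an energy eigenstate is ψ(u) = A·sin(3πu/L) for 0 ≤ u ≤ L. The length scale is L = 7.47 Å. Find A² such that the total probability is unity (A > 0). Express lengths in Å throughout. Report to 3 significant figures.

We need A² ∫|f|² du = 1, taking the integral from 0 to L.
With ∫₀^L sin²(nπu/L) du = L/2, with ψ = A·sin(3πu/L), the integral evaluates to A²·[L/2].
Hence A² = 1/[L/2].
Plugging in L = 7.47 yields A = 0.5174.

A^2 ≈ 0.268 Å^(-1)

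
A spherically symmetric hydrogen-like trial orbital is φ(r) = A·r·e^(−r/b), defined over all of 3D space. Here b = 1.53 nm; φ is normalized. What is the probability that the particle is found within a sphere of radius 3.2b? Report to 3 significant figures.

P ≈ 0.765

P = ∫ |φ|² 4πr² dr over r ≤ 3.2b.
The full normalization integral is A²·[3·π·b^5] = 1, fixing A².
In terms of u = r/b (A², 4π and the length scale all cancel between numerator and denominator), P = [∫_{0}^{3.2} u^4·e^(-2·u) du] / [∫_{0}^{∞} u^4·e^(-2·u) du].
With ∫ u^4·e^(-2·u) du = -(u^4/2 + u^3 + 3·u^2/2 + 3·u/2 + 3/4)·e^(-2·u) + C, the region integral is ≈ 0.57370 and the full one is 3/4.
The region integral divided by the full integral gives P = 0.7649.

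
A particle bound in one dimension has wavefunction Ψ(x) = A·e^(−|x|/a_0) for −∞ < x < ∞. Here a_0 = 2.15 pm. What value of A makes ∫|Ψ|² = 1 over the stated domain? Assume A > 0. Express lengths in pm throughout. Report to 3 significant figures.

Normalization requires ∫|Ψ|² dx = 1, integrated from −∞ to ∞.
Using ∫₀^∞ xⁿ e^(−αx) dx = n!/αⁿ⁺¹, the integral (without the A² prefactor) comes out to a_0.
So A² = (a_0)^(−1).
Plugging in a_0 = 2.15 yields A = 0.6820.

A ≈ 0.682 pm^(-1/2)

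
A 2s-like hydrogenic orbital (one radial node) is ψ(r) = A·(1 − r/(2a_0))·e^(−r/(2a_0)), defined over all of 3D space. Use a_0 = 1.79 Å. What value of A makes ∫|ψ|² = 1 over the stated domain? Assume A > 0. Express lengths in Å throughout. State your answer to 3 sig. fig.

Normalization requires ∫|ψ|² 4πr² dr = 1, integrated from 0 to ∞.
In 3D with spherical symmetry the volume element is 4πr² dr.
With ∫₀^∞ r^4 e^(−αr) dr = 4!/α^5, with ψ = A·(1 − r/(2a_0))·e^(−r/(2a_0)), the integral evaluates to A²·[8·π·a_0^3].
So A² = (8·π·a_0^3)^(−1).
With a_0 = 1.79: A² = 0.006937 and A = 0.08329.

A ≈ 0.0833 Å^(-3/2)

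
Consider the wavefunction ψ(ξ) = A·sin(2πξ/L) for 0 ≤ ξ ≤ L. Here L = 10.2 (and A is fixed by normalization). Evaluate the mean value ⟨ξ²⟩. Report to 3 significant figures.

⟨ξ²⟩ = ∫ ξ^2 |ψ|² dξ over the full domain.
Using sin²θ = (1 − cos 2θ)/2, evaluating both integrals, ⟨ξ²⟩ = -L^2/(8·π^2) + L^2/3.
With L = 10.2, ⟨ξ^2⟩ = 33.36.

⟨ξ^2⟩ ≈ 33.4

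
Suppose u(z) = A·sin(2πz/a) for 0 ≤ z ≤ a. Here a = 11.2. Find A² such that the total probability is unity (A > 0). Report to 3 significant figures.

Require ∫ |u|² dz = 1 over the whole domain.
With ∫₀^a sin²(nπz/a) dz = a/2, with u = A·sin(2πz/a), the integral evaluates to A²·[a/2].
Hence A² = 1/[a/2].
Substituting a = 11.2 gives A² = 0.1786, so A = 0.4226.

A^2 ≈ 0.179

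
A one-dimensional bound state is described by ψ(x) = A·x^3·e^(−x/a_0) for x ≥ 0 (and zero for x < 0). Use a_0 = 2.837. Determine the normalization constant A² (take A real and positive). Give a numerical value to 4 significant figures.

Require ∫ |ψ|² dx = 1 over the whole domain.
The integral (without the A² prefactor) comes out to 45·a_0^7/8.
Hence A² = 1/[45·a_0^7/8].
Plugging in a_0 = 2.837 yields A = 0.010963.

A^2 ≈ 0.0001202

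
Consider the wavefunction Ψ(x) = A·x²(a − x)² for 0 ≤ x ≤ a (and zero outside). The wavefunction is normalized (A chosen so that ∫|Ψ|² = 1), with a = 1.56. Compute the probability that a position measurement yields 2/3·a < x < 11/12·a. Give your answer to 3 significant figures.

|Ψ|² is the probability density, so P = ∫_{2/3·a}^{11/12·a} |Ψ|² dx.
With A² fixed by ∫|Ψ|² = 1, i.e. A² = (a^9/630)^(−1), substitute and integrate.
In terms of u = x/a (A² and the length scale cancel between numerator and denominator), P = [∫_{2/3}^{11/12} u^4·(1 - u)^4 du] / [∫_{0}^{1} u^4·(1 - u)^4 du].
With ∫ u^4·(1 - u)^4 du = u^5·(70·u^4 - 315·u^3 + 540·u^2 - 420·u + 126)/630 + C, the region integral is ≈ 0.00022931 and the full one is 1/630.
Evaluating gives P = 0.1445.

P ≈ 0.144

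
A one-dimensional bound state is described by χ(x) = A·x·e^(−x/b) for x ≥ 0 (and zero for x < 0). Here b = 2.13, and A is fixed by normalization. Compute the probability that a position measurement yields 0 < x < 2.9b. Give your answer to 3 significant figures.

P ≈ 0.928

The probability is P = ∫ |χ|² dx over [0, 2.9b].
Since A² = 1/(b^3/4), this is the region integral divided by the full normalization integral.
Substituting u = x/b, A² and the length scale cancel in the ratio: P = ∫_{0}^{2.9} u^2·e^(-2·u) du / ∫_{0}^{∞} u^2·e^(-2·u) du.
With ∫ u^2·e^(-2·u) du = -(2·u^2 + 2·u + 1)·e^(-2·u)/4 + C, the region integral is 1/4 - 1181·e^(-29/5)/200 and the full one is 1/4.
Taking the ratio, P = 0.9285.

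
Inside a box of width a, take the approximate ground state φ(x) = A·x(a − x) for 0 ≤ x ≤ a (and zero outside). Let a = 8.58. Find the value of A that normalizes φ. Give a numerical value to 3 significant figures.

We need A² ∫|f|² dx = 1, taking the integral from 0 to a.
Expanding the polynomial and integrating term by term, the integral (without the A² prefactor) comes out to a^5/30.
Hence A² = 1/[a^5/30].
Plugging in a = 8.58 yields A = 0.02540.

A ≈ 0.0254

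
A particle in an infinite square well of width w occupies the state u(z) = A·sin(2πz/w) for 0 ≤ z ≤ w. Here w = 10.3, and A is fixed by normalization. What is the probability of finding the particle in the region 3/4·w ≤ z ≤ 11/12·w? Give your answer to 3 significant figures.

P ≈ 0.236

The probability is P = ∫ |u|² dz over [3/4·w, 11/12·w].
Since A² = 1/(w/2), this is the region integral divided by the full normalization integral.
Let t = z/w; then A² and the length scale cancel, so P = ∫_{3/4}^{11/12} sin(2·π·t)^2 dt ÷ ∫_{0}^{1} sin(2·π·t)^2 dt.
With ∫ sin(2·π·t)^2 dt = t/2 - sin(4·π·t)/(8·π) + C, the region integral is √(3)/(16·π) + 1/12 and the full one is 1/2.
Evaluating gives P = (√(3)/8 + π/6)/π.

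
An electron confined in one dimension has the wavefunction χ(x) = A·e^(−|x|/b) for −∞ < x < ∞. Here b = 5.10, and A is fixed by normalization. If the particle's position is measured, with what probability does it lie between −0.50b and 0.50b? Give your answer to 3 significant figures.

The probability is P = ∫ |χ|² dx over [−0.50b, 0.50b].
Since A² = 1/(b), this is the region integral divided by the full normalization integral.
Both integrals are even about x = 0, so only the x ≥ 0 halves are needed (the factors of 2 cancel). In terms of u = x/b (A² and the length scale cancel between numerator and denominator), P = [∫_{0}^{0.50} e^(-2·u) du] / [∫_{0}^{∞} e^(-2·u) du].
With ∫ e^(-2·u) du = -e^(-2·u)/2 + C, the region integral is 1/2 - e^(-1)/2 and the full one is 1/2.
This works out to P = 0.6321.

P ≈ 0.632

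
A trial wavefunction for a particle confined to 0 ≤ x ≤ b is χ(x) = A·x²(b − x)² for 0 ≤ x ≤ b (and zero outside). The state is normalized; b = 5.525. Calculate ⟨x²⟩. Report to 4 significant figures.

⟨x^2⟩ ≈ 8.325

The expectation value is the |χ|²-weighted average of x^2: ∫ x^2|χ|² dx.
Expanding the polynomial and integrating term by term, since the A² factors cancel between numerator and denominator, ⟨x²⟩ = 3·b^2/11.
With b = 5.525, ⟨x^2⟩ = 8.3252.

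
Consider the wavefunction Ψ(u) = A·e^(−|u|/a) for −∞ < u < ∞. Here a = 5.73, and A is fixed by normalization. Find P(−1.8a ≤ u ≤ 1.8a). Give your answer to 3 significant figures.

|Ψ|² is the probability density, so P = ∫_{−1.8a}^{1.8a} |Ψ|² du.
Since A² = 1/(a), this is the region integral divided by the full normalization integral.
Both integrals are even about u = 0, so only the u ≥ 0 halves are needed (the factors of 2 cancel). Substituting t = u/a, A² and the length scale cancel in the ratio: P = ∫_{0}^{1.8} e^(-2·t) dt / ∫_{0}^{∞} e^(-2·t) dt.
With ∫ e^(-2·t) dt = -e^(-2·t)/2 + C, the region integral is 1/2 - e^(-18/5)/2 and the full one is 1/2.
This works out to P = 0.9727.

P ≈ 0.973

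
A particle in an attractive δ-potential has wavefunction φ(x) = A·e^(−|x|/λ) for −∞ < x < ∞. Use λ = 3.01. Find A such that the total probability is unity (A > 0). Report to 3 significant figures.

A ≈ 0.576

Normalization requires ∫|φ|² dx = 1, integrated from −∞ to ∞.
With ∫₀^∞ x^0 e^(−αx) dx = 0!/α^1, carrying out the integral gives A² · λ.
Setting this equal to 1 gives A² = 1/(λ).
Plugging in λ = 3.01 yields A = 0.5764.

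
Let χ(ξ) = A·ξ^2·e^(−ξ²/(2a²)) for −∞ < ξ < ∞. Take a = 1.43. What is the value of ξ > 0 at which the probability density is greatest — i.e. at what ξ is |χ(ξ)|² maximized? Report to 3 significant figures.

ξ ≈ 2.02

Set d/dξ [|χ(ξ)|²] = 0 and solve for ξ > 0.
Solving yields ξ = √(2)·a.
With a = 1.43, the value of ξ > 0 at which the probability density is greatest is 2.022.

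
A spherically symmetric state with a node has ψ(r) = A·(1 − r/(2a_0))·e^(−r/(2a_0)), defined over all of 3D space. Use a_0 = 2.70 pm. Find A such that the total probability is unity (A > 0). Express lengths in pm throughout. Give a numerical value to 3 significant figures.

A ≈ 0.0450 pm^(-3/2)

Require ∫ |ψ|² 4πr² dr = 1 over the whole domain.
In 3D with spherical symmetry the volume element is 4πr² dr.
With ∫₀^∞ r^4 e^(−αr) dr = 4!/α^5, the integral (without the A² prefactor) comes out to 8·π·a_0^3.
So A² = (8·π·a_0^3)^(−1).
Plugging in a_0 = 2.70 yields A = 0.04496.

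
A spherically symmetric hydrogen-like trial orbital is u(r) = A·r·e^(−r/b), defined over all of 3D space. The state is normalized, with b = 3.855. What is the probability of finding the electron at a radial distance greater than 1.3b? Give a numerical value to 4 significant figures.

P ≈ 0.8774

P = ∫ |u|² 4πr² dr over r > 1.3b.
The full normalization integral is A²·[3·π·b^5] = 1, fixing A².
Let t = r/b; then A², 4π and the length scale all cancel, so P = ∫_{1.3}^{∞} t^4·e^(-2·t) dt ÷ ∫_{0}^{∞} t^4·e^(-2·t) dt.
Using ∫ t^4·e^(-2·t) dt = -(t^4/2 + t^3 + 3·t^2/2 + 3·t/2 + 3/4)·e^(-2·t), the numerator is ≈ 0.658068 and the denominator is 3/4.
The region integral divided by the full integral gives P = 0.87742.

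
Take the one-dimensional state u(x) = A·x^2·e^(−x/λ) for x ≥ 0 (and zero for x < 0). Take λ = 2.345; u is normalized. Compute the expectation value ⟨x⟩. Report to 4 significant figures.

The expectation value is the |u|²-weighted average of x: ∫ x|u|² dx.
The ratio of the moment integral to the normalization integral gives ⟨x⟩ = 5·λ/2.
Putting λ = 2.345 gives 5.8625.

⟨x⟩ ≈ 5.863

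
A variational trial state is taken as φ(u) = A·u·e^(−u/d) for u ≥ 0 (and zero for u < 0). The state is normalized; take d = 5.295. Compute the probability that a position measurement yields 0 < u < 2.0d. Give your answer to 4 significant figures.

P ≈ 0.7619

|φ|² is the probability density, so P = ∫_{0}^{2.0d} |φ|² du.
With A² fixed by ∫|φ|² = 1, i.e. A² = (d^3/4)^(−1), substitute and integrate.
Substituting t = u/d, A² and the length scale cancel in the ratio: P = ∫_{0}^{2.0} t^2·e^(-2·t) dt / ∫_{0}^{∞} t^2·e^(-2·t) dt.
Using ∫ t^2·e^(-2·t) dt = -(2·t^2 + 2·t + 1)·e^(-2·t)/4, the numerator is 1/4 - 13·e^(-4)/4 and the denominator is 1/4.
Taking the ratio, P = 0.76190.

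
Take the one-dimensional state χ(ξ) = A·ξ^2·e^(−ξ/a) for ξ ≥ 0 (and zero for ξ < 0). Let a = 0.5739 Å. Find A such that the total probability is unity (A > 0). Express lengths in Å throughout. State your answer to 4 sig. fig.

The normalization condition is ∫|χ|² dξ = 1 from 0 to ∞.
With ∫₀^∞ ξ^4 e^(−αξ) dξ = 4!/α^5, the integral (without the A² prefactor) comes out to 3·a^5/4.
Substituting a = 0.5739 gives A² = 21.417, so A = 4.6278.

A ≈ 4.628 Å^(-5/2)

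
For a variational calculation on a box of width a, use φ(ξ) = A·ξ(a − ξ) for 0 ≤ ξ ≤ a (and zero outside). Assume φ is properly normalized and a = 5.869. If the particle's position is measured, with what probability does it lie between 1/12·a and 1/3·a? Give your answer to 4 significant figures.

P ≈ 0.2048

P = ∫_{1/12·a}^{1/3·a} |φ(ξ)|² dξ.
Since A² = 1/(a^5/30), this is the region integral divided by the full normalization integral.
Let u = ξ/a; then A² and the length scale cancel, so P = ∫_{1/12}^{1/3} u^2·(1 - u)^2 du ÷ ∫_{0}^{1} u^2·(1 - u)^2 du.
With ∫ u^2·(1 - u)^2 du = u^3·(6·u^2 - 15·u + 10)/30 + C, the region integral is ≈ 0.00682629 and the full one is 1/30.
The result is P = 0.20479.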